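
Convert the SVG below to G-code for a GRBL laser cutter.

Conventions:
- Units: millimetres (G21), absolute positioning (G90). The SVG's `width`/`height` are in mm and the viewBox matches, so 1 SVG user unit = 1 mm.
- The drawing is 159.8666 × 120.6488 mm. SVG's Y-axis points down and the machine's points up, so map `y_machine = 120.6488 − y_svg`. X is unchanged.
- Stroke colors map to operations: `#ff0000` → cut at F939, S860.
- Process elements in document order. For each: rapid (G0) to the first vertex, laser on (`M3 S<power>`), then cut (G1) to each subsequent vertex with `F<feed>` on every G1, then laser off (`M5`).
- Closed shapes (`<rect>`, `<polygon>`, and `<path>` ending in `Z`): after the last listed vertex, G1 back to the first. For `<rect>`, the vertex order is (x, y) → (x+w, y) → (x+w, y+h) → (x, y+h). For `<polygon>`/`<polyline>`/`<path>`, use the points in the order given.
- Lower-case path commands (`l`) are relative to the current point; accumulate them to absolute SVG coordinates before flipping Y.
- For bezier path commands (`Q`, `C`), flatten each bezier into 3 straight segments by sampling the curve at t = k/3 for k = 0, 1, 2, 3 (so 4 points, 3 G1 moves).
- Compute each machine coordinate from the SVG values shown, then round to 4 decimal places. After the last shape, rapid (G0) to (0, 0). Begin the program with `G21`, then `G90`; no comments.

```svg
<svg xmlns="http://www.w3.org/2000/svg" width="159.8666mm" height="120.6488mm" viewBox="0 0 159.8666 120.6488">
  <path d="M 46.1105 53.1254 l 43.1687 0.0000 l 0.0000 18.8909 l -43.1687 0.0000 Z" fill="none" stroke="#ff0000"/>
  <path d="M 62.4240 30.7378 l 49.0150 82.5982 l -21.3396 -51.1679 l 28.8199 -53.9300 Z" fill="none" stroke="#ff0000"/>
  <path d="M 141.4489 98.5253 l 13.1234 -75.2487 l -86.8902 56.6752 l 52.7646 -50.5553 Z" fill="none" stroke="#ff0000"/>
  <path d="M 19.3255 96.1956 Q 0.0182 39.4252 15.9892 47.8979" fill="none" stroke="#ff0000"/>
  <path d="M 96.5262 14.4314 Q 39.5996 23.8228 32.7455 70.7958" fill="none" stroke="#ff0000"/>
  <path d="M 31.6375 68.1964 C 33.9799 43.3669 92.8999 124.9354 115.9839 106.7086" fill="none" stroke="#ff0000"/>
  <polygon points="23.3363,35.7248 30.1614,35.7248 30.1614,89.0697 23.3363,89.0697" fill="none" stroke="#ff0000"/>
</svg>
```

G21
G90
G0 X46.1105 Y67.5234
M3 S860
G1 X89.2792 Y67.5234 F939
G1 X89.2792 Y48.6325 F939
G1 X46.1105 Y48.6325 F939
G1 X46.1105 Y67.5234 F939
M5
G0 X62.4240 Y89.9110
M3 S860
G1 X111.4390 Y7.3128 F939
G1 X90.0994 Y58.4807 F939
G1 X118.9193 Y112.4107 F939
G1 X62.4240 Y89.9110 F939
M5
G0 X141.4489 Y22.1235
M3 S860
G1 X154.5723 Y97.3722 F939
G1 X67.6821 Y40.6970 F939
G1 X120.4467 Y91.2523 F939
G1 X141.4489 Y22.1235 F939
M5
G0 X19.3255 Y24.4532
M3 S860
G1 X10.3738 Y55.0509 F939
G1 X9.2617 Y71.1501 F939
G1 X15.9892 Y72.7509 F939
M5
G0 X96.5262 Y106.2174
M3 S860
G1 X64.1387 Y95.7807 F939
G1 X42.8785 Y76.9926 F939
G1 X32.7455 Y49.8530 F939
M5
G0 X31.6375 Y52.4524
M3 S860
G1 X49.4164 Y49.4527 F939
G1 X84.3773 Y21.3417 F939
G1 X115.9839 Y13.9402 F939
M5
G0 X23.3363 Y84.9240
M3 S860
G1 X30.1614 Y84.9240 F939
G1 X30.1614 Y31.5791 F939
G1 X23.3363 Y31.5791 F939
G1 X23.3363 Y84.9240 F939
M5
G0 X0.0000 Y0.0000

Since the viewBox matches the mm dimensions, user units are millimetres directly. The only transform is the Y-flip y_m = 120.6488 − y_svg.

Shape 1 is a rectangle drawn with `<path>`. Its stroke #ff0000 means cut at S860, F939. After flipping Y the toolpath is (46.1105,67.5234) → (89.2792,67.5234) → (89.2792,48.6325) → (46.1105,48.6325) → (46.1105,67.5234), returning to the start.

Shape 2 is a closed polygon drawn with `<path>`. Its stroke #ff0000 means cut at S860, F939. After flipping Y the toolpath is (62.4240,89.9110) → (111.4390,7.3128) → (90.0994,58.4807) → (118.9193,112.4107) → (62.4240,89.9110), returning to the start.

Shape 3 is a closed polygon drawn with `<path>`. Its stroke #ff0000 means cut at S860, F939. After flipping Y the toolpath is (141.4489,22.1235) → (154.5723,97.3722) → (67.6821,40.6970) → (120.4467,91.2523) → (141.4489,22.1235), returning to the start.

Shape 4 is a quadratic bezier drawn with `<path>`. Its stroke #ff0000 means cut at S860, F939. After flipping Y the toolpath is (19.3255,24.4532) → (10.3738,55.0509) → (9.2617,71.1501) → (15.9892,72.7509).

Shape 5 is a quadratic bezier drawn with `<path>`. Its stroke #ff0000 means cut at S860, F939. After flipping Y the toolpath is (96.5262,106.2174) → (64.1387,95.7807) → (42.8785,76.9926) → (32.7455,49.8530).

Shape 6 is a cubic bezier drawn with `<path>`. Its stroke #ff0000 means cut at S860, F939. After flipping Y the toolpath is (31.6375,52.4524) → (49.4164,49.4527) → (84.3773,21.3417) → (115.9839,13.9402).

Shape 7 is a rectangle drawn with `<polygon>`. Its stroke #ff0000 means cut at S860, F939. After flipping Y the toolpath is (23.3363,84.9240) → (30.1614,84.9240) → (30.1614,31.5791) → (23.3363,31.5791) → (23.3363,84.9240), returning to the start.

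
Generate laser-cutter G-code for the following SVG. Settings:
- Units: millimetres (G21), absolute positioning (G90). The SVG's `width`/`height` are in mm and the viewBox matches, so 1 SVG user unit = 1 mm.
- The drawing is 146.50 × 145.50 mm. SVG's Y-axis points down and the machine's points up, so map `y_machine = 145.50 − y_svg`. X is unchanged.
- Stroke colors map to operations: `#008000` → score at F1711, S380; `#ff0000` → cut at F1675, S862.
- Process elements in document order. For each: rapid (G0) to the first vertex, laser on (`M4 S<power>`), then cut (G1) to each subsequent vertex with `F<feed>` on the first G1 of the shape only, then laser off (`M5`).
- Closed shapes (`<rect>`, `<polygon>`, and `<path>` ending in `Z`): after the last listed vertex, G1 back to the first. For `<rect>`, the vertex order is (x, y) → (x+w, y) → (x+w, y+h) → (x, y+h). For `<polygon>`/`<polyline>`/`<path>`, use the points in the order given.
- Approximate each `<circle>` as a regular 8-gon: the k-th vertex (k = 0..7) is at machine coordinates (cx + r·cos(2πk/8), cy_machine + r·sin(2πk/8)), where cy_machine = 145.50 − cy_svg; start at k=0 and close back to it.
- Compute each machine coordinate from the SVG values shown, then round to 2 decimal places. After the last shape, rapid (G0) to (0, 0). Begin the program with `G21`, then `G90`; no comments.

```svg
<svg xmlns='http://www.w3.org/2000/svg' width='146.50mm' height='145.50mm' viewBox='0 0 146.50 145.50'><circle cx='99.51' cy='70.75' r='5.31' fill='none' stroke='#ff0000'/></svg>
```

G21
G90
G0 X104.82 Y74.75
M4 S862
G1 X103.26 Y78.50 F1675
G1 X99.51 Y80.06
G1 X95.76 Y78.50
G1 X94.20 Y74.75
G1 X95.76 Y71.00
G1 X99.51 Y69.44
G1 X103.26 Y71.00
G1 X104.82 Y74.75
M5
G0 X0.00 Y0.00

1 u = 1 mm; y_m = 145.50 − y.

[1] `<circle>` circle, #ff0000→cut S862 F1675: (104.82,74.75) → (103.26,78.50) → (99.51,80.06) → (95.76,78.50) → (94.20,74.75) → (95.76,71.00) → (99.51,69.44) → (103.26,71.00) → (104.82,74.75) (closed)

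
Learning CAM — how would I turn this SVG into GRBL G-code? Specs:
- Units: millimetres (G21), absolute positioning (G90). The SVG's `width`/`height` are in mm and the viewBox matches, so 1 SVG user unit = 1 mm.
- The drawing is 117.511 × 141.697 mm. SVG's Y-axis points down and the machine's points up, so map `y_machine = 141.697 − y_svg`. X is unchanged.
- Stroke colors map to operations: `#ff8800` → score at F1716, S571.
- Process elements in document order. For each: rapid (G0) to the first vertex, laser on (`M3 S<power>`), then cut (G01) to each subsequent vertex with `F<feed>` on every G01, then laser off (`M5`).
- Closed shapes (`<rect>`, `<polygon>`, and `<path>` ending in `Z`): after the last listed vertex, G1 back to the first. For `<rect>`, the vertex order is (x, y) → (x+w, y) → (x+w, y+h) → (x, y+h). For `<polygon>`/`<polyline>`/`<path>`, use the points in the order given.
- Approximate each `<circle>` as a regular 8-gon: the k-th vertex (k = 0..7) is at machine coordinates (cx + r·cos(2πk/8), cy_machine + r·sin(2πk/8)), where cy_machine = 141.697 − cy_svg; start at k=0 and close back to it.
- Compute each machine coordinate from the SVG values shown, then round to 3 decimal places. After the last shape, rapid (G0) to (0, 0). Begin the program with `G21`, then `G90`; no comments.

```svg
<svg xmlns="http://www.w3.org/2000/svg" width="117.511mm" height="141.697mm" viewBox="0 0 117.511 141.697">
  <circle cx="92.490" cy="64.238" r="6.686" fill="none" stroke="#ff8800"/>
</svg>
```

G21
G90
G0 X99.176 Y77.459
M3 S571
G01 X97.218 Y82.187 F1716
G01 X92.490 Y84.145 F1716
G01 X87.762 Y82.187 F1716
G01 X85.804 Y77.459 F1716
G01 X87.762 Y72.731 F1716
G01 X92.490 Y70.773 F1716
G01 X97.218 Y72.731 F1716
G01 X99.176 Y77.459 F1716
M5
G0 X0.000 Y0.000

viewBox `0 0 117.511 141.697` with mm width/height → 1 unit = 1 mm. Flip: y_m = 141.697 − y_svg.

**Shape 1** — `<circle>` circle, stroke `#ff8800` → score (S571, F1716). Machine vertices: (99.176,77.459) → (97.218,82.187) → (92.490,84.145) → (87.762,82.187) → (85.804,77.459) → (87.762,72.731) → (92.490,70.773) → (97.218,72.731) → (99.176,77.459). Closed: final G1 returns to the first vertex.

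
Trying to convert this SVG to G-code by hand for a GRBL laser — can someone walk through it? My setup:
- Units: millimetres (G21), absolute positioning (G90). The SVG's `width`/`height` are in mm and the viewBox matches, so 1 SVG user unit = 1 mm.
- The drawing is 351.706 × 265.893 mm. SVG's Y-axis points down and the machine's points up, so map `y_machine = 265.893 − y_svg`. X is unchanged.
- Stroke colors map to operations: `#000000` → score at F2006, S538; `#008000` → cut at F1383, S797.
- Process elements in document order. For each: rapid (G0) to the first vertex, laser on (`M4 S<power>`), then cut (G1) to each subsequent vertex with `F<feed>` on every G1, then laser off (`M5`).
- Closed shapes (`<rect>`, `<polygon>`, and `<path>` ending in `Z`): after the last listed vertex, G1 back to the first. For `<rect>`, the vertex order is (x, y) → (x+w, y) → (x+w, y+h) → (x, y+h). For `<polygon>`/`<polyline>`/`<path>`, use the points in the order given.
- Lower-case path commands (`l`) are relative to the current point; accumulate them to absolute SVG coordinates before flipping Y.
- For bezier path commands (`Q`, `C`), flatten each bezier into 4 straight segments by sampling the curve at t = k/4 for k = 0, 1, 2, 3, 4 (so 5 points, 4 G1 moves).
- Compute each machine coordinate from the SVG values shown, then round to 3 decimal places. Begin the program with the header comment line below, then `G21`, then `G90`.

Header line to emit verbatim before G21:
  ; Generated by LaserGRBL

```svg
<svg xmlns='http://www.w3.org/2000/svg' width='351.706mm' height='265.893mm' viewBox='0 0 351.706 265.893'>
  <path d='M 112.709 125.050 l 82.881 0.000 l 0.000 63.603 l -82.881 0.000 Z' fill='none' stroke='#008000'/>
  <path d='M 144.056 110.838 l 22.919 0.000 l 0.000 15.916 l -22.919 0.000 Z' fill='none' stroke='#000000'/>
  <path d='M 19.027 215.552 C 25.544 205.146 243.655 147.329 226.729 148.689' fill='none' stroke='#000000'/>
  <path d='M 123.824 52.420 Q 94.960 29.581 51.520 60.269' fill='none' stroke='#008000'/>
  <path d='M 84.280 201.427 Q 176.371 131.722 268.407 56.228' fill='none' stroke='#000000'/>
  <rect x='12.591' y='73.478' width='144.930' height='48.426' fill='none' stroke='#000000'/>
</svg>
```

viewBox `0 0 351.706 265.893` with mm width/height → 1 unit = 1 mm. Flip: y_m = 265.893 − y_svg.

**Shape 1** — `<path>` rectangle, stroke `#008000` → cut (S797, F1383). Machine vertices: (112.709,140.843) → (195.590,140.843) → (195.590,77.240) → (112.709,77.240) → (112.709,140.843). Closed: final G1 returns to the first vertex.

**Shape 2** — `<path>` rectangle, stroke `#000000` → score (S538, F2006). Machine vertices: (144.056,155.055) → (166.975,155.055) → (166.975,139.139) → (144.056,139.139) → (144.056,155.055). Closed: final G1 returns to the first vertex.

**Shape 3** — `<path>` cubic bezier, stroke `#000000` → score (S538, F2006). Control points (SVG): P0=(19.027,215.552), P1=(25.544,205.146), P2=(243.655,147.329), P3=(226.729,148.689); sampled at t=k/4. Machine vertices: (19.027,50.341) → (56.610,65.370) → (131.669,88.185) → (202.333,108.794) → (226.729,117.204). Open path.

**Shape 4** — `<path>` quadratic bezier, stroke `#008000` → cut (S797, F1383). Control points (SVG): P0=(123.824,52.420), P1=(94.960,29.581), P2=(51.520,60.269); sampled at t=k/4. Machine vertices: (123.824,213.473) → (108.481,221.547) → (91.316,222.930) → (72.329,217.623) → (51.520,205.624). Open path.

**Shape 5** — `<path>` quadratic bezier, stroke `#000000` → score (S538, F2006). Control points (SVG): P0=(84.280,201.427), P1=(176.371,131.722), P2=(268.407,56.228); sampled at t=k/4. Machine vertices: (84.280,64.466) → (130.322,99.680) → (176.357,135.618) → (222.386,172.280) → (268.407,209.665). Open path.

**Shape 6** — `<rect>` rectangle, stroke `#000000` → score (S538, F2006). Machine vertices: (12.591,192.415) → (157.521,192.415) → (157.521,143.989) → (12.591,143.989) → (12.591,192.415). Closed: final G1 returns to the first vertex.

; Generated by LaserGRBL
G21
G90
G0 X112.709 Y140.843
M4 S797
G1 X195.590 Y140.843 F1383
G1 X195.590 Y77.240 F1383
G1 X112.709 Y77.240 F1383
G1 X112.709 Y140.843 F1383
M5
G0 X144.056 Y155.055
M4 S538
G1 X166.975 Y155.055 F2006
G1 X166.975 Y139.139 F2006
G1 X144.056 Y139.139 F2006
G1 X144.056 Y155.055 F2006
M5
G0 X19.027 Y50.341
M4 S538
G1 X56.610 Y65.370 F2006
G1 X131.669 Y88.185 F2006
G1 X202.333 Y108.794 F2006
G1 X226.729 Y117.204 F2006
M5
G0 X123.824 Y213.473
M4 S797
G1 X108.481 Y221.547 F1383
G1 X91.316 Y222.930 F1383
G1 X72.329 Y217.623 F1383
G1 X51.520 Y205.624 F1383
M5
G0 X84.280 Y64.466
M4 S538
G1 X130.322 Y99.680 F2006
G1 X176.357 Y135.618 F2006
G1 X222.386 Y172.280 F2006
G1 X268.407 Y209.665 F2006
M5
G0 X12.591 Y192.415
M4 S538
G1 X157.521 Y192.415 F2006
G1 X157.521 Y143.989 F2006
G1 X12.591 Y143.989 F2006
G1 X12.591 Y192.415 F2006
M5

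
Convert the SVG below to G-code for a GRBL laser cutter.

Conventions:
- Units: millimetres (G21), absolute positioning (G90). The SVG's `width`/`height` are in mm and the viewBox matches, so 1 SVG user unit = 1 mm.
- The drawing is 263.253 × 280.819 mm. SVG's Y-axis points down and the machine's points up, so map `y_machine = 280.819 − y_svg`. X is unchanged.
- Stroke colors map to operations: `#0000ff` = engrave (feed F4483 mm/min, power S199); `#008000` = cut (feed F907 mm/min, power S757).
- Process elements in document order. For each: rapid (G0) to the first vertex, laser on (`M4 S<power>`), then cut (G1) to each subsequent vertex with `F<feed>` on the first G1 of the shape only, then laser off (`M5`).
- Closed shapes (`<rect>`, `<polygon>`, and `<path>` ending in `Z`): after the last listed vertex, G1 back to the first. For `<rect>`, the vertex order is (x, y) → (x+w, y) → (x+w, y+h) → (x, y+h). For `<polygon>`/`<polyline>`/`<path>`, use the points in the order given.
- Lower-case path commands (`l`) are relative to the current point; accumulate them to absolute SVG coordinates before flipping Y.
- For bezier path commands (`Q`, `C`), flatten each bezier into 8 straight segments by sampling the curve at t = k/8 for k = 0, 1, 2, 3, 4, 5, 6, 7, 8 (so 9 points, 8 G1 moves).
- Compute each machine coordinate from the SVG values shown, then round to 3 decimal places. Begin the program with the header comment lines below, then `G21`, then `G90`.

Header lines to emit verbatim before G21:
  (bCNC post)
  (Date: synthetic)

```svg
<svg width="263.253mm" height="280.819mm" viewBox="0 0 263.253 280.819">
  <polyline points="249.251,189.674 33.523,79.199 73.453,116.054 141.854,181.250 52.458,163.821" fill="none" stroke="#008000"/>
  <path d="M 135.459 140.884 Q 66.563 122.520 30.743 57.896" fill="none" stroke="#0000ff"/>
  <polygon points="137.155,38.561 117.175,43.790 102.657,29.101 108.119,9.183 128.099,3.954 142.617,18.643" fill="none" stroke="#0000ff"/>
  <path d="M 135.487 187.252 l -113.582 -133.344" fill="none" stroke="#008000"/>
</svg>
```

Since the viewBox matches the mm dimensions, user units are millimetres directly. The only transform is the Y-flip y_m = 280.819 − y_svg.

Shape 1 is a open polyline drawn with `<polyline>`. Its stroke #008000 means cut at S757, F907. After flipping Y the toolpath is (249.251,91.145) → (33.523,201.620) → (73.453,164.765) → (141.854,99.569) → (52.458,116.998).

Shape 2 is a quadratic bezier drawn with `<path>`. Its stroke #0000ff means engrave at S199, F4483. After flipping Y the toolpath is (135.459,139.935) → (118.752,145.249) → (103.078,152.008) → (88.438,160.213) → (74.832,169.864) → (62.259,180.960) → (50.720,193.502) → (40.215,207.490) → (30.743,222.923).

Shape 3 is a regular polygon drawn with `<polygon>`. Its stroke #0000ff means engrave at S199, F4483. After flipping Y the toolpath is (137.155,242.258) → (117.175,237.029) → (102.657,251.718) → (108.119,271.636) → (128.099,276.865) → (142.617,262.176) → (137.155,242.258), returning to the start.

Shape 4 is a line segment drawn with `<path>`. Its stroke #008000 means cut at S757, F907. After flipping Y the toolpath is (135.487,93.567) → (21.905,226.911).

(bCNC post)
(Date: synthetic)
G21
G90
G0 X249.251 Y91.145
M4 S757
G1 X33.523 Y201.620 F907
G1 X73.453 Y164.765
G1 X141.854 Y99.569
G1 X52.458 Y116.998
M5
G0 X135.459 Y139.935
M4 S199
G1 X118.752 Y145.249 F4483
G1 X103.078 Y152.008
G1 X88.438 Y160.213
G1 X74.832 Y169.864
G1 X62.259 Y180.960
G1 X50.720 Y193.502
G1 X40.215 Y207.490
G1 X30.743 Y222.923
M5
G0 X137.155 Y242.258
M4 S199
G1 X117.175 Y237.029 F4483
G1 X102.657 Y251.718
G1 X108.119 Y271.636
G1 X128.099 Y276.865
G1 X142.617 Y262.176
G1 X137.155 Y242.258
M5
G0 X135.487 Y93.567
M4 S757
G1 X21.905 Y226.911 F907
M5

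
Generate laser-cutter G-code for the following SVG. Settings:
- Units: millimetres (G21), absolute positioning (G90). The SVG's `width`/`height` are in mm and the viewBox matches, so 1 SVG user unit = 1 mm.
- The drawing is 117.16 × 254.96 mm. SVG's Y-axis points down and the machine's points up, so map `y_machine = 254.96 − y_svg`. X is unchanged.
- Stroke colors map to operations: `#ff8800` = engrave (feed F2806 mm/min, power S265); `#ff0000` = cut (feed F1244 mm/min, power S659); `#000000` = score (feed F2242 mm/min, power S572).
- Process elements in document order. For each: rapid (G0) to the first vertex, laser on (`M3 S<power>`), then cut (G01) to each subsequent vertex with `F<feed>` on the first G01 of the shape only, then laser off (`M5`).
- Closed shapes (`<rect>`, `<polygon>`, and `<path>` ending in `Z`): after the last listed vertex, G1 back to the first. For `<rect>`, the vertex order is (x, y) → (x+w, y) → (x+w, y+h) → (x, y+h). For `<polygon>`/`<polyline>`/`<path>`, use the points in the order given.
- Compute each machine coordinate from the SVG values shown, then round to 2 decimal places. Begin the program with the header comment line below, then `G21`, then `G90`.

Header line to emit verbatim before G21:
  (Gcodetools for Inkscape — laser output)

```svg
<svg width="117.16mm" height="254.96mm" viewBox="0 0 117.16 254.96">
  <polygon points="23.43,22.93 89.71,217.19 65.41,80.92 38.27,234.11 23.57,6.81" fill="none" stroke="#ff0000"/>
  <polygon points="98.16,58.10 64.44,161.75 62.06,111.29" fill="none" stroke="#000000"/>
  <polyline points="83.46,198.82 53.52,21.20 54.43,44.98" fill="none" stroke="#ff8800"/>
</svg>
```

(Gcodetools for Inkscape — laser output)
G21
G90
G0 X23.43 Y232.03
M3 S659
G01 X89.71 Y37.77 F1244
G01 X65.41 Y174.04
G01 X38.27 Y20.85
G01 X23.57 Y248.15
G01 X23.43 Y232.03
M5
G0 X98.16 Y196.86
M3 S572
G01 X64.44 Y93.21 F2242
G01 X62.06 Y143.67
G01 X98.16 Y196.86
M5
G0 X83.46 Y56.14
M3 S265
G01 X53.52 Y233.76 F2806
G01 X54.43 Y209.98
M5

Since the viewBox matches the mm dimensions, user units are millimetres directly. The only transform is the Y-flip y_m = 254.96 − y_svg.

Shape 1 is a closed polygon drawn with `<polygon>`. Its stroke #ff0000 means cut at S659, F1244. After flipping Y the toolpath is (23.43,232.03) → (89.71,37.77) → (65.41,174.04) → (38.27,20.85) → (23.57,248.15) → (23.43,232.03), returning to the start.

Shape 2 is a closed polygon drawn with `<polygon>`. Its stroke #000000 means score at S572, F2242. After flipping Y the toolpath is (98.16,196.86) → (64.44,93.21) → (62.06,143.67) → (98.16,196.86), returning to the start.

Shape 3 is a open polyline drawn with `<polyline>`. Its stroke #ff8800 means engrave at S265, F2806. After flipping Y the toolpath is (83.46,56.14) → (53.52,233.76) → (54.43,209.98).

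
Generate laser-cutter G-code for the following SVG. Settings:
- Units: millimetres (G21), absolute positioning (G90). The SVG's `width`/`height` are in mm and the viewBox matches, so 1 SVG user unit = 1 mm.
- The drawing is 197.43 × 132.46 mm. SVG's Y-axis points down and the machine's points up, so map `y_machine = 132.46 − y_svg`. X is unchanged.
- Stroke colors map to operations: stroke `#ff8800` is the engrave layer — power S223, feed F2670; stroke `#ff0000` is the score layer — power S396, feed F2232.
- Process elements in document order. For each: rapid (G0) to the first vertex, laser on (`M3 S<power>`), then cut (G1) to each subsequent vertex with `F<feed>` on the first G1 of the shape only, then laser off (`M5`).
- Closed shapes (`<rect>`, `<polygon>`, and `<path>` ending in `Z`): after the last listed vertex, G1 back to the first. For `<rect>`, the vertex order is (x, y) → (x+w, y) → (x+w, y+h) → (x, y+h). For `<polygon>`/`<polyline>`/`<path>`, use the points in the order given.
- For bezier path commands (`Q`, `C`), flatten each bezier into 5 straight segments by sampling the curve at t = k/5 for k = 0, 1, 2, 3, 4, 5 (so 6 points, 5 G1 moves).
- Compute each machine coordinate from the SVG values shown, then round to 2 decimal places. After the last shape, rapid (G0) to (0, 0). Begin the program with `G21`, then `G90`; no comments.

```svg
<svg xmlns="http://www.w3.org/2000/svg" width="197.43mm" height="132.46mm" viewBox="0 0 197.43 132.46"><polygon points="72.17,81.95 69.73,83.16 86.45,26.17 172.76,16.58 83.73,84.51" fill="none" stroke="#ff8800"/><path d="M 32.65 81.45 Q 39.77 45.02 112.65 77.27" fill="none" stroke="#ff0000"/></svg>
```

G21
G90
G0 X72.17 Y50.51
M3 S223
G1 X69.73 Y49.30 F2670
G1 X86.45 Y106.29
G1 X172.76 Y115.88
G1 X83.73 Y47.95
G1 X72.17 Y50.51
M5
G0 X32.65 Y51.01
M3 S396
G1 X38.13 Y62.83 F2232
G1 X48.87 Y69.17
G1 X64.87 Y70.00
G1 X86.13 Y65.34
G1 X112.65 Y55.19
M5
G0 X0.00 Y0.00

1 u = 1 mm; y_m = 132.46 − y.

[1] `<polygon>` closed polygon, #ff8800→engrave S223 F2670: (72.17,50.51) → (69.73,49.30) → (86.45,106.29) → (172.76,115.88) → (83.73,47.95) → (72.17,50.51) (closed)

[2] `<path>` quadratic bezier, #ff0000→score S396 F2232: (32.65,51.01) → (38.13,62.83) → (48.87,69.17) → (64.87,70.00) → (86.13,65.34) → (112.65,55.19)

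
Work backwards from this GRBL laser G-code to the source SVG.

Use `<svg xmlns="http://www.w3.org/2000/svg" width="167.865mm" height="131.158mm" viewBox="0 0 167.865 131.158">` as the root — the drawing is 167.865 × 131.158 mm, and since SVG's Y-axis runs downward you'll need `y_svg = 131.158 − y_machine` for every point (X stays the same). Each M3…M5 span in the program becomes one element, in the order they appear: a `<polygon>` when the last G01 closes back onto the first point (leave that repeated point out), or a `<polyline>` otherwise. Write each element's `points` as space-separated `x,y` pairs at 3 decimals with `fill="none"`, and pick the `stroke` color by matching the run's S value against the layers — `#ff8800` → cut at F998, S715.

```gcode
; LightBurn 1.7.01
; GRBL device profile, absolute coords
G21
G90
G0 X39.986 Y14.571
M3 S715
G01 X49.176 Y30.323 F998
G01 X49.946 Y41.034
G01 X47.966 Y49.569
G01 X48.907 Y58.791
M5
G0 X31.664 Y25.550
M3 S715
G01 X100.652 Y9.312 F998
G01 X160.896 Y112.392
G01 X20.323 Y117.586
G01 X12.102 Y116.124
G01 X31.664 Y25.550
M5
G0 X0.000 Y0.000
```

Machine Y-up, SVG Y-down with viewBox height 131.158, so y_svg = 131.158 − y_machine; X carries over. Every run uses S715, so all elements get stroke `#ff8800` (cut).

Run 1: The run is open, so emit a `<polyline>` with points (Y-flipped): 39.986,116.587 49.176,100.835 49.946,90.124 47.966,81.589 48.907,72.367.

Run 2: The run returns to its start, so emit a `<polygon>` with points (Y-flipped): 31.664,105.608 100.652,121.846 160.896,18.766 20.323,13.572 12.102,15.034.

<svg xmlns="http://www.w3.org/2000/svg" width="167.865mm" height="131.158mm" viewBox="0 0 167.865 131.158">
  <polyline points="39.986,116.587 49.176,100.835 49.946,90.124 47.966,81.589 48.907,72.367" fill="none" stroke="#ff8800"/>
  <polygon points="31.664,105.608 100.652,121.846 160.896,18.766 20.323,13.572 12.102,15.034" fill="none" stroke="#ff8800"/>
</svg>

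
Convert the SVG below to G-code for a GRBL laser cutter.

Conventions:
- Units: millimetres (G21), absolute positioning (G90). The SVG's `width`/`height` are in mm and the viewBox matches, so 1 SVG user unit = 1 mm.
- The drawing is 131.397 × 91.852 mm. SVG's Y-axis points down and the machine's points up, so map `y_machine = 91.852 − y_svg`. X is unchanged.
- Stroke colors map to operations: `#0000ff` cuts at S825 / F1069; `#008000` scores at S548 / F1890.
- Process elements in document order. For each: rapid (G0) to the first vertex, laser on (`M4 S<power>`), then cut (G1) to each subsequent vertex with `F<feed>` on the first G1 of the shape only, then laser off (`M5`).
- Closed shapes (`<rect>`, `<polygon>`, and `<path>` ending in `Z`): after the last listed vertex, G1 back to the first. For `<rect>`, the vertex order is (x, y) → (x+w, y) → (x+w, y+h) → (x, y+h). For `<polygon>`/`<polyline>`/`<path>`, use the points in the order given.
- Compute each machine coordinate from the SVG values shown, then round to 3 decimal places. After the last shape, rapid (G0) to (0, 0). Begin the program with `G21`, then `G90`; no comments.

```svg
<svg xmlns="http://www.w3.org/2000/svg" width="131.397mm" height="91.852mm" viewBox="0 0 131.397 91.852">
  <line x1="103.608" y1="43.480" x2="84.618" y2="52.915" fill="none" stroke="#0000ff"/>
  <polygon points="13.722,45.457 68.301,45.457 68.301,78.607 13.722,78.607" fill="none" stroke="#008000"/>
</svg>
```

Since the viewBox matches the mm dimensions, user units are millimetres directly. The only transform is the Y-flip y_m = 91.852 − y_svg.

Shape 1 is a line segment drawn with `<line>`. Its stroke #0000ff means cut at S825, F1069. After flipping Y the toolpath is (103.608,48.372) → (84.618,38.937).

Shape 2 is a rectangle drawn with `<polygon>`. Its stroke #008000 means score at S548, F1890. After flipping Y the toolpath is (13.722,46.395) → (68.301,46.395) → (68.301,13.245) → (13.722,13.245) → (13.722,46.395), returning to the start.

G21
G90
G0 X103.608 Y48.372
M4 S825
G1 X84.618 Y38.937 F1069
M5
G0 X13.722 Y46.395
M4 S548
G1 X68.301 Y46.395 F1890
G1 X68.301 Y13.245
G1 X13.722 Y13.245
G1 X13.722 Y46.395
M5
G0 X0.000 Y0.000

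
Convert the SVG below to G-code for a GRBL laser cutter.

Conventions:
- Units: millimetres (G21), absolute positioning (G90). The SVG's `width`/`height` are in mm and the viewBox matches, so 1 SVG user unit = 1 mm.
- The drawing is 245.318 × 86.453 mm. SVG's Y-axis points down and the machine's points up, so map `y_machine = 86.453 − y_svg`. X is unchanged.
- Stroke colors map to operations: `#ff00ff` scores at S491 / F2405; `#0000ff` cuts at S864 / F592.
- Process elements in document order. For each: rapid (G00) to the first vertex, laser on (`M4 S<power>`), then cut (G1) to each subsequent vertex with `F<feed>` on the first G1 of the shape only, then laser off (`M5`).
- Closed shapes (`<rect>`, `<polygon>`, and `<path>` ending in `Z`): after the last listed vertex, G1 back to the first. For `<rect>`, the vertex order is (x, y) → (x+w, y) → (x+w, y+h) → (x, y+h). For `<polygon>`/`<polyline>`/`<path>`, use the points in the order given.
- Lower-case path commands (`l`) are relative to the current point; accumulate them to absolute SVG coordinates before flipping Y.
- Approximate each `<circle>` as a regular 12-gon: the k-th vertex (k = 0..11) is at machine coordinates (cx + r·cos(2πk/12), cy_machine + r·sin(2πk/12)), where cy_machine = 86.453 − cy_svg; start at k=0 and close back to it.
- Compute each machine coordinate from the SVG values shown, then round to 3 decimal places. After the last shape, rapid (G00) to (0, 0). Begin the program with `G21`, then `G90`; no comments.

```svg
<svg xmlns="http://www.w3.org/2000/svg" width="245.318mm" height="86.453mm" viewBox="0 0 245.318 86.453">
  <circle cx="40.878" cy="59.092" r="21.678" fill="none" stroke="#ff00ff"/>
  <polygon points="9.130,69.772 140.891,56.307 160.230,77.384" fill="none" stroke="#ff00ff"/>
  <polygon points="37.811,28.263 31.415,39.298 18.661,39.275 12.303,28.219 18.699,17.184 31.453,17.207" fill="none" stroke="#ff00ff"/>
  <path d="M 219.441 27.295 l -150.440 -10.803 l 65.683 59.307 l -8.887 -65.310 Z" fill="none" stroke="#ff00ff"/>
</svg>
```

G21
G90
G00 X62.556 Y27.361
M4 S491
G1 X59.652 Y38.200 F2405
G1 X51.717 Y46.135
G1 X40.878 Y49.039
G1 X30.039 Y46.135
G1 X22.104 Y38.200
G1 X19.200 Y27.361
G1 X22.104 Y16.522
G1 X30.039 Y8.587
G1 X40.878 Y5.683
G1 X51.717 Y8.587
G1 X59.652 Y16.522
G1 X62.556 Y27.361
M5
G00 X9.130 Y16.681
M4 S491
G1 X140.891 Y30.146 F2405
G1 X160.230 Y9.069
G1 X9.130 Y16.681
M5
G00 X37.811 Y58.190
M4 S491
G1 X31.415 Y47.155 F2405
G1 X18.661 Y47.178
G1 X12.303 Y58.234
G1 X18.699 Y69.269
G1 X31.453 Y69.246
G1 X37.811 Y58.190
M5
G00 X219.441 Y59.158
M4 S491
G1 X69.001 Y69.961 F2405
G1 X134.684 Y10.654
G1 X125.797 Y75.964
G1 X219.441 Y59.158
M5
G00 X0.000 Y0.000

1 u = 1 mm; y_m = 86.453 − y.

[1] `<circle>` circle, #ff00ff→score S491 F2405: (62.556,27.361) → (59.652,38.200) → (51.717,46.135) → (40.878,49.039) → (30.039,46.135) → (22.104,38.200) → (19.200,27.361) → (22.104,16.522) → (30.039,8.587) → (40.878,5.683) → (51.717,8.587) → (59.652,16.522) → (62.556,27.361) (closed)

[2] `<polygon>` closed polygon, #ff00ff→score S491 F2405: (9.130,16.681) → (140.891,30.146) → (160.230,9.069) → (9.130,16.681) (closed)

[3] `<polygon>` regular polygon, #ff00ff→score S491 F2405: (37.811,58.190) → (31.415,47.155) → (18.661,47.178) → (12.303,58.234) → (18.699,69.269) → (31.453,69.246) → (37.811,58.190) (closed)

[4] `<path>` closed polygon, #ff00ff→score S491 F2405: (219.441,59.158) → (69.001,69.961) → (134.684,10.654) → (125.797,75.964) → (219.441,59.158) (closed)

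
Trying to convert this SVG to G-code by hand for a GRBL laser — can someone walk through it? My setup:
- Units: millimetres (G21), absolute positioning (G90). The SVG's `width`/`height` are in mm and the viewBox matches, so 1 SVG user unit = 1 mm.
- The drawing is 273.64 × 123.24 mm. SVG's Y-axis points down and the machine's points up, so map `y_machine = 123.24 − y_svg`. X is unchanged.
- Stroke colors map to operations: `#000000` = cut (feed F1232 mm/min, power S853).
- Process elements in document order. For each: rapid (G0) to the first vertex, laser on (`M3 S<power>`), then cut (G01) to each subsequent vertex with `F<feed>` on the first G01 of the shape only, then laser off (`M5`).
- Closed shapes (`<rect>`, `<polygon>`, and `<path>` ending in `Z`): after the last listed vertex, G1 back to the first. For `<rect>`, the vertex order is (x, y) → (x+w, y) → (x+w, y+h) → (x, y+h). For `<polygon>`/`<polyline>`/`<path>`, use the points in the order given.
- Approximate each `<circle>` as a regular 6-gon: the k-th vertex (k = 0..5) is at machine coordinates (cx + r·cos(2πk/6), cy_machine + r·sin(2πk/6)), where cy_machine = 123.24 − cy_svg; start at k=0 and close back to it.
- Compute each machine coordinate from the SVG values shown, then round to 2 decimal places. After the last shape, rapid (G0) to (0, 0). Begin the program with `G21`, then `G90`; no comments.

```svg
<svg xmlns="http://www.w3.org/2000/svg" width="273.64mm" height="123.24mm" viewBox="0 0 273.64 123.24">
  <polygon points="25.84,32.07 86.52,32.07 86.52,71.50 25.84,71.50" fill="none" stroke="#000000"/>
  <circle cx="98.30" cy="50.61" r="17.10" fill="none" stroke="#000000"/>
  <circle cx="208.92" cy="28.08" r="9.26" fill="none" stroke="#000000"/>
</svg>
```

Since the viewBox matches the mm dimensions, user units are millimetres directly. The only transform is the Y-flip y_m = 123.24 − y_svg.

Shape 1 is a rectangle drawn with `<polygon>`. Its stroke #000000 means cut at S853, F1232. After flipping Y the toolpath is (25.84,91.17) → (86.52,91.17) → (86.52,51.74) → (25.84,51.74) → (25.84,91.17), returning to the start.

Shape 2 is a circle drawn with `<circle>`. Its stroke #000000 means cut at S853, F1232. After flipping Y the toolpath is (115.40,72.63) → (106.85,87.44) → (89.75,87.44) → (81.20,72.63) → (89.75,57.82) → (106.85,57.82) → (115.40,72.63), returning to the start.

Shape 3 is a circle drawn with `<circle>`. Its stroke #000000 means cut at S853, F1232. After flipping Y the toolpath is (218.18,95.16) → (213.55,103.18) → (204.29,103.18) → (199.66,95.16) → (204.29,87.14) → (213.55,87.14) → (218.18,95.16), returning to the start.

G21
G90
G0 X25.84 Y91.17
M3 S853
G01 X86.52 Y91.17 F1232
G01 X86.52 Y51.74
G01 X25.84 Y51.74
G01 X25.84 Y91.17
M5
G0 X115.40 Y72.63
M3 S853
G01 X106.85 Y87.44 F1232
G01 X89.75 Y87.44
G01 X81.20 Y72.63
G01 X89.75 Y57.82
G01 X106.85 Y57.82
G01 X115.40 Y72.63
M5
G0 X218.18 Y95.16
M3 S853
G01 X213.55 Y103.18 F1232
G01 X204.29 Y103.18
G01 X199.66 Y95.16
G01 X204.29 Y87.14
G01 X213.55 Y87.14
G01 X218.18 Y95.16
M5
G0 X0.00 Y0.00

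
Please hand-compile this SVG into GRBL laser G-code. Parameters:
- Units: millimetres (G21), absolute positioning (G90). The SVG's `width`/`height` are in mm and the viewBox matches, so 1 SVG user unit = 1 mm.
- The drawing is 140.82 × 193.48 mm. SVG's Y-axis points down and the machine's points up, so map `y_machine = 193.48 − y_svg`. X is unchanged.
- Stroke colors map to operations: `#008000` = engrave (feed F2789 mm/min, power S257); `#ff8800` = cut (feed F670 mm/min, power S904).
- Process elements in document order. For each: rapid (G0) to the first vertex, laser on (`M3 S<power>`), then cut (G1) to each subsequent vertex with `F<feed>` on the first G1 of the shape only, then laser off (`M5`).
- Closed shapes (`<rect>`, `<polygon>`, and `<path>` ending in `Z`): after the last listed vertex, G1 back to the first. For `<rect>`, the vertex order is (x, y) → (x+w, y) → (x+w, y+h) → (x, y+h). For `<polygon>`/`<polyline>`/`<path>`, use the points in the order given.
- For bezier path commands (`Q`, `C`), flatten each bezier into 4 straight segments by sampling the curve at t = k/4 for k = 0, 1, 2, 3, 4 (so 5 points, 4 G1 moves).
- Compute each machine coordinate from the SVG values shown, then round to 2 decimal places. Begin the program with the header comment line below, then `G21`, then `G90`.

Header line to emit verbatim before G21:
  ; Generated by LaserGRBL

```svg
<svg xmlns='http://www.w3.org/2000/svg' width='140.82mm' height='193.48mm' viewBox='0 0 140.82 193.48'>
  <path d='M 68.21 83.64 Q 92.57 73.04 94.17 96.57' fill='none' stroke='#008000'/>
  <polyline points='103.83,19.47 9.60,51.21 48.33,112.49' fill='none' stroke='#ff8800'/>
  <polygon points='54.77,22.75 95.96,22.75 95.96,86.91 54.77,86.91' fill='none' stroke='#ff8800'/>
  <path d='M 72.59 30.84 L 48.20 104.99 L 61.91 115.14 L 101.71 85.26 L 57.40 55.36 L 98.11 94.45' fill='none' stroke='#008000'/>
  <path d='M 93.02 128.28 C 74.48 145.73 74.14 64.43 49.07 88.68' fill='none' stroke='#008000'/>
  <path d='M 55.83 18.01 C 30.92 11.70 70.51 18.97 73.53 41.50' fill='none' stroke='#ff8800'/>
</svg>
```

1 u = 1 mm; y_m = 193.48 − y.

[1] `<path>` quadratic bezier, #008000→engrave S257 F2789: (68.21,109.84) → (78.97,113.01) → (86.88,111.91) → (91.95,106.54) → (94.17,96.91)

[2] `<polyline>` open polyline, #ff8800→cut S904 F670: (103.83,174.01) → (9.60,142.27) → (48.33,80.99)

[3] `<polygon>` rectangle, #ff8800→cut S904 F670: (54.77,170.73) → (95.96,170.73) → (95.96,106.57) → (54.77,106.57) → (54.77,170.73) (closed)

[4] `<path>` open polyline, #008000→engrave S257 F2789: (72.59,162.64) → (48.20,88.49) → (61.91,78.34) → (101.71,108.22) → (57.40,138.12) → (98.11,99.03)

[5] `<path>` cubic bezier, #008000→engrave S257 F2789: (93.02,65.20) → (81.86,67.44) → (73.49,87.55) → (63.91,106.39) → (49.07,104.80)

[6] `<path>` cubic bezier, #ff8800→cut S904 F670: (55.83,175.47) → (47.66,177.63) → (54.21,174.54) → (65.99,166.04) → (73.53,151.98)

; Generated by LaserGRBL
G21
G90
G0 X68.21 Y109.84
M3 S257
G1 X78.97 Y113.01 F2789
G1 X86.88 Y111.91
G1 X91.95 Y106.54
G1 X94.17 Y96.91
M5
G0 X103.83 Y174.01
M3 S904
G1 X9.60 Y142.27 F670
G1 X48.33 Y80.99
M5
G0 X54.77 Y170.73
M3 S904
G1 X95.96 Y170.73 F670
G1 X95.96 Y106.57
G1 X54.77 Y106.57
G1 X54.77 Y170.73
M5
G0 X72.59 Y162.64
M3 S257
G1 X48.20 Y88.49 F2789
G1 X61.91 Y78.34
G1 X101.71 Y108.22
G1 X57.40 Y138.12
G1 X98.11 Y99.03
M5
G0 X93.02 Y65.20
M3 S257
G1 X81.86 Y67.44 F2789
G1 X73.49 Y87.55
G1 X63.91 Y106.39
G1 X49.07 Y104.80
M5
G0 X55.83 Y175.47
M3 S904
G1 X47.66 Y177.63 F670
G1 X54.21 Y174.54
G1 X65.99 Y166.04
G1 X73.53 Y151.98
M5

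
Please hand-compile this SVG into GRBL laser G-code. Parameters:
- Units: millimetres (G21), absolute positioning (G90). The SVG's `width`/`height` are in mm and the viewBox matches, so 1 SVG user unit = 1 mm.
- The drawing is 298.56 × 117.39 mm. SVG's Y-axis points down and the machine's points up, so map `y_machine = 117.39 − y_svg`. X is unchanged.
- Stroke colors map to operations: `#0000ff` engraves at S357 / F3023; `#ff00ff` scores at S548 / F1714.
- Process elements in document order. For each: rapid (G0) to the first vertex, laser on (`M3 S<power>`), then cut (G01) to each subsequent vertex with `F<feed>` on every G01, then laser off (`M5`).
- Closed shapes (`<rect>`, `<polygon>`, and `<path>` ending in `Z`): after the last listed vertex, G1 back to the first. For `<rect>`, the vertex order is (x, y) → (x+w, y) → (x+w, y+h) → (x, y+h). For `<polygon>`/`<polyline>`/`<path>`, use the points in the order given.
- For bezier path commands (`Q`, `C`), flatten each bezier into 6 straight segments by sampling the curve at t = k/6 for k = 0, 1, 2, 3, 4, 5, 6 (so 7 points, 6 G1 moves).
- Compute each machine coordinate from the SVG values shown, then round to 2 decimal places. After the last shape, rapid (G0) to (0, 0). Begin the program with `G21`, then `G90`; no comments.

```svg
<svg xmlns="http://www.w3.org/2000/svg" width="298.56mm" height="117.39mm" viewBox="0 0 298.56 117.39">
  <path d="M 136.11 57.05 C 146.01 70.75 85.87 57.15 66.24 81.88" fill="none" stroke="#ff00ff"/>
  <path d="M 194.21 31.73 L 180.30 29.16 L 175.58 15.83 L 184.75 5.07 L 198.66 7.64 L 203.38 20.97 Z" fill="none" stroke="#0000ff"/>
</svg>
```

1 u = 1 mm; y_m = 117.39 − y.

[1] `<path>` cubic bezier, #ff00ff→score S548 F1714: (136.11,60.34) → (135.74,55.46) → (126.76,53.31) → (112.25,52.06) → (95.28,49.89) → (78.92,44.98) → (66.24,35.51)

[2] `<path>` regular polygon, #0000ff→engrave S357 F3023: (194.21,85.66) → (180.30,88.23) → (175.58,101.56) → (184.75,112.32) → (198.66,109.75) → (203.38,96.42) → (194.21,85.66) (closed)

G21
G90
G0 X136.11 Y60.34
M3 S548
G01 X135.74 Y55.46 F1714
G01 X126.76 Y53.31 F1714
G01 X112.25 Y52.06 F1714
G01 X95.28 Y49.89 F1714
G01 X78.92 Y44.98 F1714
G01 X66.24 Y35.51 F1714
M5
G0 X194.21 Y85.66
M3 S357
G01 X180.30 Y88.23 F3023
G01 X175.58 Y101.56 F3023
G01 X184.75 Y112.32 F3023
G01 X198.66 Y109.75 F3023
G01 X203.38 Y96.42 F3023
G01 X194.21 Y85.66 F3023
M5
G0 X0.00 Y0.00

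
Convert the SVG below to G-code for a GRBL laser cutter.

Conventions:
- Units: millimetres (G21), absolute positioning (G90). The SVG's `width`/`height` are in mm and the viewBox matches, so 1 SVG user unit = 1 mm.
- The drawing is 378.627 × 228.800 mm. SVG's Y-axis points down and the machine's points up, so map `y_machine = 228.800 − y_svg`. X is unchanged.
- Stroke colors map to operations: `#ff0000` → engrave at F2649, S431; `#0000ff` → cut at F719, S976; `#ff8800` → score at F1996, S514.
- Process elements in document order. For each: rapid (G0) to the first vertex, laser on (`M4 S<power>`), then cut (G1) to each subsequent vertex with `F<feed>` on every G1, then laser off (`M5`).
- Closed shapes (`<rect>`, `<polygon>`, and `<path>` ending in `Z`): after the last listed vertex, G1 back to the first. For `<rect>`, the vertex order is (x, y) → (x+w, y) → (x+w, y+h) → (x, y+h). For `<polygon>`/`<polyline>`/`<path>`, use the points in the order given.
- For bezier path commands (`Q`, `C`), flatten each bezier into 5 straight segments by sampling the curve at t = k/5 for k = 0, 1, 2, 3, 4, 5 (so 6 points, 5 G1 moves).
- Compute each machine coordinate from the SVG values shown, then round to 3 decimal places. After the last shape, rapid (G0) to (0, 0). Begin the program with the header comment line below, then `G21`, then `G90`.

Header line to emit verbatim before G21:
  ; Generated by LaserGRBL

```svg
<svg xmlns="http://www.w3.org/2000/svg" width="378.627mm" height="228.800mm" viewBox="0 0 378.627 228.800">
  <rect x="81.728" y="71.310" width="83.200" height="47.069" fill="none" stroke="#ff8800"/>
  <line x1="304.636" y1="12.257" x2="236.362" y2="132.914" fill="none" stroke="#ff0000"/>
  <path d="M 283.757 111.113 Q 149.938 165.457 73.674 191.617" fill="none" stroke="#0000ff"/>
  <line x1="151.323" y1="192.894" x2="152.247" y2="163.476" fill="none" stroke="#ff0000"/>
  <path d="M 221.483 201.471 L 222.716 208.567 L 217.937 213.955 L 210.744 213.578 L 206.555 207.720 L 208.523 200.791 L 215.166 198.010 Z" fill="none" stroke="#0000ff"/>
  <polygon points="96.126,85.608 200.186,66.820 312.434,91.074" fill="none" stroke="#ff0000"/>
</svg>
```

1 u = 1 mm; y_m = 228.800 − y.

[1] `<rect>` rectangle, #ff8800→score S514 F1996: (81.728,157.490) → (164.928,157.490) → (164.928,110.421) → (81.728,110.421) → (81.728,157.490) (closed)

[2] `<line>` line segment, #ff0000→engrave S431 F2649: (304.636,216.543) → (236.362,95.886)

[3] `<path>` quadratic bezier, #0000ff→cut S976 F719: (283.757,117.687) → (232.532,97.077) → (185.911,78.721) → (143.894,62.620) → (106.482,48.774) → (73.674,37.183)

[4] `<line>` line segment, #ff0000→engrave S431 F2649: (151.323,35.906) → (152.247,65.324)

[5] `<path>` regular polygon, #0000ff→cut S976 F719: (221.483,27.329) → (222.716,20.233) → (217.937,14.845) → (210.744,15.222) → (206.555,21.080) → (208.523,28.009) → (215.166,30.790) → (221.483,27.329) (closed)

[6] `<polygon>` closed polygon, #ff0000→engrave S431 F2649: (96.126,143.192) → (200.186,161.980) → (312.434,137.726) → (96.126,143.192) (closed)

; Generated by LaserGRBL
G21
G90
G0 X81.728 Y157.490
M4 S514
G1 X164.928 Y157.490 F1996
G1 X164.928 Y110.421 F1996
G1 X81.728 Y110.421 F1996
G1 X81.728 Y157.490 F1996
M5
G0 X304.636 Y216.543
M4 S431
G1 X236.362 Y95.886 F2649
M5
G0 X283.757 Y117.687
M4 S976
G1 X232.532 Y97.077 F719
G1 X185.911 Y78.721 F719
G1 X143.894 Y62.620 F719
G1 X106.482 Y48.774 F719
G1 X73.674 Y37.183 F719
M5
G0 X151.323 Y35.906
M4 S431
G1 X152.247 Y65.324 F2649
M5
G0 X221.483 Y27.329
M4 S976
G1 X222.716 Y20.233 F719
G1 X217.937 Y14.845 F719
G1 X210.744 Y15.222 F719
G1 X206.555 Y21.080 F719
G1 X208.523 Y28.009 F719
G1 X215.166 Y30.790 F719
G1 X221.483 Y27.329 F719
M5
G0 X96.126 Y143.192
M4 S431
G1 X200.186 Y161.980 F2649
G1 X312.434 Y137.726 F2649
G1 X96.126 Y143.192 F2649
M5
G0 X0.000 Y0.000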